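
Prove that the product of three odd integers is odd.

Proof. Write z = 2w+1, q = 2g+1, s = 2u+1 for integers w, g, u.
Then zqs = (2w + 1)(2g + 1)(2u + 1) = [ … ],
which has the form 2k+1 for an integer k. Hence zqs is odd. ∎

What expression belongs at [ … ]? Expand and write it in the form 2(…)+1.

Expanding: (2w + 1)(2g + 1)(2u + 1) = 8guw + 4gu + 4gw + 2g + 4uw + 2u + 2w + 1.
Every term except the constant is even, so this is 2(4guw + 2gu + 2gw + g + 2uw + u + w) + 1,
and 4guw + 2gu + 2gw + g + 2uw + u + w ∈ ℤ gives the required form.

2(4guw + 2gu + 2gw + g + 2uw + u + w) + 1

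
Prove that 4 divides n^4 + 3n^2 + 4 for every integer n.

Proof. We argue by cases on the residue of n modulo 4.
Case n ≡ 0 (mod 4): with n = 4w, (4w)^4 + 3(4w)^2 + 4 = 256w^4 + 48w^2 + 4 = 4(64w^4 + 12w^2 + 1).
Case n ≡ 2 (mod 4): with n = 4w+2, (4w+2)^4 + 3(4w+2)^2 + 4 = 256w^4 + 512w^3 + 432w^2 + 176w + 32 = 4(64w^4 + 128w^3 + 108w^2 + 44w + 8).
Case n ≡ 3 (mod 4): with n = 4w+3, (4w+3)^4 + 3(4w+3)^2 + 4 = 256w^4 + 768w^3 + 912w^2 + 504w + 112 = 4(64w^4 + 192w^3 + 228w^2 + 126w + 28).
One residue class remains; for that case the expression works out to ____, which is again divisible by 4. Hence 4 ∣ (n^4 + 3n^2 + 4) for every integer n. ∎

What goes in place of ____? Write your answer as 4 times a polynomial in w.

The residues treated are {0, 2, 3}, so the missing case is n ≡ 1 (mod 4); write n = 4w+1.
Then (4w+1)^4 + 3(4w+1)^2 + 4 = 256w^4 + 256w^3 + 144w^2 + 40w + 8 = 4(64w^4 + 64w^3 + 36w^2 + 10w + 2).

4(64w^4 + 64w^3 + 36w^2 + 10w + 2)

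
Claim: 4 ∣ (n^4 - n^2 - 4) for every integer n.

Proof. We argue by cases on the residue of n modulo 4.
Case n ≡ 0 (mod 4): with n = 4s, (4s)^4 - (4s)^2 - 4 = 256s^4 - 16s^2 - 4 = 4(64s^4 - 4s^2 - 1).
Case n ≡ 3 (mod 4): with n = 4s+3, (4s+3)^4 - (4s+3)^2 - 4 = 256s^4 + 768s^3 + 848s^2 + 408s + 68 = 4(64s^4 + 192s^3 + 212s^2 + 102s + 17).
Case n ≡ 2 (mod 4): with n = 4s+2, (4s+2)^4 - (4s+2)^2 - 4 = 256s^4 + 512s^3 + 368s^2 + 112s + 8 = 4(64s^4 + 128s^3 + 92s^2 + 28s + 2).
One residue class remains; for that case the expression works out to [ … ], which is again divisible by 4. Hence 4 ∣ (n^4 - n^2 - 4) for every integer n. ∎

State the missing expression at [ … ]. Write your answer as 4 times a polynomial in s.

Only n ≡ 1 (mod 4) is unaccounted for. Put n = 4s+1:
(4s+1)^4 - (4s+1)^2 - 4 expands to 256s^4 + 256s^3 + 80s^2 + 8s - 4,
and factoring out 4 leaves 4(64s^4 + 64s^3 + 20s^2 + 2s - 1).

4(64s^4 + 64s^3 + 20s^2 + 2s - 1)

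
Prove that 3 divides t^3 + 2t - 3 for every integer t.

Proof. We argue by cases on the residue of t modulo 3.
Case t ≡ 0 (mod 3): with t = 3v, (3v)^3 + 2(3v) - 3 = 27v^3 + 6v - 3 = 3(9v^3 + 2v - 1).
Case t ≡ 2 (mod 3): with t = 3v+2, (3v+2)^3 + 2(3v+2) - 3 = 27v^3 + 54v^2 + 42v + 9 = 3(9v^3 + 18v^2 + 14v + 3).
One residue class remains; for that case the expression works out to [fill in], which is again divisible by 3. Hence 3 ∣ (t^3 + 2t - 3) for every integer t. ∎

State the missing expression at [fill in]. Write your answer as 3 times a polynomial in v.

3(9v^3 + 9v^2 + 5v)

Only t ≡ 1 (mod 3) is unaccounted for. Put t = 3v+1:
(3v+1)^3 + 2(3v+1) - 3 expands to 27v^3 + 27v^2 + 15v,
and factoring out 3 leaves 3(9v^3 + 9v^2 + 5v).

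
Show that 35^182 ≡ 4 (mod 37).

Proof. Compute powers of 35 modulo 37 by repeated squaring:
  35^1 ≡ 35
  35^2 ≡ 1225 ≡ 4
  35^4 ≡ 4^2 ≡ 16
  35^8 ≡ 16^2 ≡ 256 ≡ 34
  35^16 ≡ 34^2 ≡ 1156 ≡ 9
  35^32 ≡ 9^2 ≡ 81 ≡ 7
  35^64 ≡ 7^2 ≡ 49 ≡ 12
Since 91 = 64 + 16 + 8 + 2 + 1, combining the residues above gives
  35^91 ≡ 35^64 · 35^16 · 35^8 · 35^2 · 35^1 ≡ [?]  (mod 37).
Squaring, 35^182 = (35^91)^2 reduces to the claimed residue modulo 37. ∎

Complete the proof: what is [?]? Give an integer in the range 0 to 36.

35^64 · 35^16 · 35^8 · 35^2 · 35^1 ≡ 12 · 9 · 34 · 4 · 35 = 514080.
514080 mod 37 = 2, so 35^91 ≡ 2 (mod 37).

2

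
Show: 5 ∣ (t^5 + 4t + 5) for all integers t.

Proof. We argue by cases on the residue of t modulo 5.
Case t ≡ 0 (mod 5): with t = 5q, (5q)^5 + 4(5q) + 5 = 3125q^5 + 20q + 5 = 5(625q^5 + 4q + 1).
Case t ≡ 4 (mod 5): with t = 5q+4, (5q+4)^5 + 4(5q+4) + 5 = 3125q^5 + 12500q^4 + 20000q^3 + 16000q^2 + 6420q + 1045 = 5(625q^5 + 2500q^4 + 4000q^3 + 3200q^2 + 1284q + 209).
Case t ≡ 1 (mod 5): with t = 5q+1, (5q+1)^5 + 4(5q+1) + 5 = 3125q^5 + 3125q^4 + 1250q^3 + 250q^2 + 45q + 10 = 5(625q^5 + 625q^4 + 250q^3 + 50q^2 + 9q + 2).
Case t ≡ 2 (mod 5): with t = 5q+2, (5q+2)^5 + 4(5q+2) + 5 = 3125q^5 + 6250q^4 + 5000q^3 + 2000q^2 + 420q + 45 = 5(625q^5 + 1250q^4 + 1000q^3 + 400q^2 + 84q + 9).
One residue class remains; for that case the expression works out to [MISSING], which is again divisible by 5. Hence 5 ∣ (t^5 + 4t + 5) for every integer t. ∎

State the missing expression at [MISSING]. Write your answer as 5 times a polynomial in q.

Only t ≡ 3 (mod 5) is unaccounted for. Put t = 5q+3:
(5q+3)^5 + 4(5q+3) + 5 expands to 3125q^5 + 9375q^4 + 11250q^3 + 6750q^2 + 2045q + 260,
and factoring out 5 leaves 5(625q^5 + 1875q^4 + 2250q^3 + 1350q^2 + 409q + 52).

5(625q^5 + 1875q^4 + 2250q^3 + 1350q^2 + 409q + 52)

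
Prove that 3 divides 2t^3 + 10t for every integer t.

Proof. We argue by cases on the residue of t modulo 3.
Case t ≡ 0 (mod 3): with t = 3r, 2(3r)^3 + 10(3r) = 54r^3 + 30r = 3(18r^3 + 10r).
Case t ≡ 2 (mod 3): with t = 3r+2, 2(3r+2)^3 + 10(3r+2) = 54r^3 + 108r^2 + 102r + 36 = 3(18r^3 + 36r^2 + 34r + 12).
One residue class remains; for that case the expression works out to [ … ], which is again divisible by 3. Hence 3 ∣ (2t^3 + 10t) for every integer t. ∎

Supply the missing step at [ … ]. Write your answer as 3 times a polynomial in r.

The residues treated are {0, 2}, so the missing case is t ≡ 1 (mod 3); write t = 3r+1.
Then 2(3r+1)^3 + 10(3r+1) = 54r^3 + 54r^2 + 48r + 12 = 3(18r^3 + 18r^2 + 16r + 4).

3(18r^3 + 18r^2 + 16r + 4)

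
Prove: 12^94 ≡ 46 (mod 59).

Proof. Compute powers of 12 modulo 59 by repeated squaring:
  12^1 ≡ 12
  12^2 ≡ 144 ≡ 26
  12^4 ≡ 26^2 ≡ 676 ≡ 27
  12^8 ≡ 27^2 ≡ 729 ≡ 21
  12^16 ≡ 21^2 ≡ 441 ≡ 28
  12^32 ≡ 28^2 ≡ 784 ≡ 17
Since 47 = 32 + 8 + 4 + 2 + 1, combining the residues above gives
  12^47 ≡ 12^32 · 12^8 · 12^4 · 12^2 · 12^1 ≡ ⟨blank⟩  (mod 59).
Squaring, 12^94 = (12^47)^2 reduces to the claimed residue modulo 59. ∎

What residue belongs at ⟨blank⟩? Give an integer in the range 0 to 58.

20

Multiply the listed residues: 17 · 21 · 27 · 26 · 12 = 357 → 9639 → 250614 → 3007368.
Reducing modulo 59: 3007368 = 50972·59 + 20, so 12^47 ≡ 20.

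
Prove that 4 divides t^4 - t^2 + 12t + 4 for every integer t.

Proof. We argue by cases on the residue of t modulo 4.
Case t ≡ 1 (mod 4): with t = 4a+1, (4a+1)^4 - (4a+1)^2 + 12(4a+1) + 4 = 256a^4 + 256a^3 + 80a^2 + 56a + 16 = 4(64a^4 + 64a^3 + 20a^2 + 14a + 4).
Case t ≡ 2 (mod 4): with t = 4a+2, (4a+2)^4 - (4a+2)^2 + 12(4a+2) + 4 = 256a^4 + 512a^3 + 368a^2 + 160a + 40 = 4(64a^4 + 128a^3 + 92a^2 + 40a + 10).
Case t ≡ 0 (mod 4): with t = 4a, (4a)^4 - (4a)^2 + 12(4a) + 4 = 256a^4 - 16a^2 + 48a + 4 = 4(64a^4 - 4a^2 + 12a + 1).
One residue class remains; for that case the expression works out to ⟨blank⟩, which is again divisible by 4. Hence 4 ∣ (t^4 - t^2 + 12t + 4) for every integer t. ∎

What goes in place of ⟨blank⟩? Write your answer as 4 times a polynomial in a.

Only t ≡ 3 (mod 4) is unaccounted for. Put t = 4a+3:
(4a+3)^4 - (4a+3)^2 + 12(4a+3) + 4 expands to 256a^4 + 768a^3 + 848a^2 + 456a + 112,
and factoring out 4 leaves 4(64a^4 + 192a^3 + 212a^2 + 114a + 28).

4(64a^4 + 192a^3 + 212a^2 + 114a + 28)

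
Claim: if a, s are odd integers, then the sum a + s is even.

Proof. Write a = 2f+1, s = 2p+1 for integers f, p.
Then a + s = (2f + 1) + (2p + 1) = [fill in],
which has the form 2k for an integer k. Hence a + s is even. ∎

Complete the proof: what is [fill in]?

Expanding: (2f + 1) + (2p + 1) = 2f + 2p + 2.
Every term is even; pulling out the factor of 2 gives 2(f + p + 1).

2(f + p + 1)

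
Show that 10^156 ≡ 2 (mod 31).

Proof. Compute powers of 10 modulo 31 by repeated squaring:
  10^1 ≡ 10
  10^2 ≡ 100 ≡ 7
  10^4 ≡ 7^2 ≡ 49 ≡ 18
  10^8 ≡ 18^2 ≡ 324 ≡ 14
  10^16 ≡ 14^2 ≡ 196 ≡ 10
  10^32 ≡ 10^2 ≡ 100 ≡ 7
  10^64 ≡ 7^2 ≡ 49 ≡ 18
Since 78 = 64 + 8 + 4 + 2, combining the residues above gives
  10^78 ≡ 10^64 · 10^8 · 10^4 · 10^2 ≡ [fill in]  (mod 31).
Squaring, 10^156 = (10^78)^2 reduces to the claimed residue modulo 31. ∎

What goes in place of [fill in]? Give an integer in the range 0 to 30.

Multiply the listed residues: 18 · 14 · 18 · 7 = 252 → 4536 → 31752.
Reducing modulo 31: 31752 = 1024·31 + 8, so 10^78 ≡ 8.

8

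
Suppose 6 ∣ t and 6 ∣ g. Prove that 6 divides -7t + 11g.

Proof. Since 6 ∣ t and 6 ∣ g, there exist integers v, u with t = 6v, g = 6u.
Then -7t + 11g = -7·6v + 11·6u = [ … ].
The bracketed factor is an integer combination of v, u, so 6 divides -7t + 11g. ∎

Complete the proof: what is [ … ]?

Pull the common 6 out of every term: -7·6v + 11·6u = 6(11u - 7v).
11u - 7v is an integer, which exhibits the divisibility.

6(11u - 7v)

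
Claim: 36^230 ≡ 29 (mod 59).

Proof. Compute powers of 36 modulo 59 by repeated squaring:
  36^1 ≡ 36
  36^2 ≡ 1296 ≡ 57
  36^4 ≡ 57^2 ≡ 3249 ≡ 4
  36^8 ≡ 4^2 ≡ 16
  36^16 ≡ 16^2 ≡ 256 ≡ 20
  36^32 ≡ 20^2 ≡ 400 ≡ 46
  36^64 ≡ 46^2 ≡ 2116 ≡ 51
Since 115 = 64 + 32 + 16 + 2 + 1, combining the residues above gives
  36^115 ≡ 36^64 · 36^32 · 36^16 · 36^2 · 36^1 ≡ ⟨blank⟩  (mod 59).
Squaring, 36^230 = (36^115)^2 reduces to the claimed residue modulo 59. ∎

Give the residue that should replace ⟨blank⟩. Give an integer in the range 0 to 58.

41

Multiply the listed residues: 51 · 46 · 20 · 57 · 36 = 2346 → 46920 → 2674440 → 96279840.
Reducing modulo 59: 96279840 = 1631861·59 + 41, so 36^115 ≡ 41.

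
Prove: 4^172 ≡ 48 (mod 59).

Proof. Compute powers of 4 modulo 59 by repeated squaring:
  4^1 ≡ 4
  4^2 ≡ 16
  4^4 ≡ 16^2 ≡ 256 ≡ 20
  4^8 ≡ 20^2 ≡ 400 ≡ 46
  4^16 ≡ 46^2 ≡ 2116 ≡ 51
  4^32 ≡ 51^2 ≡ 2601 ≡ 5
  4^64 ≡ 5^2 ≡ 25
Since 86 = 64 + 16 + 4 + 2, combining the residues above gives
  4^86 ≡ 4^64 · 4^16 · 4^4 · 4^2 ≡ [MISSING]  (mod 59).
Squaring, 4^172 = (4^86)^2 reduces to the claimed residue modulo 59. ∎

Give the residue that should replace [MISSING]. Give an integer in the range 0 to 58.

15

Multiply the listed residues: 25 · 51 · 20 · 16 = 1275 → 25500 → 408000.
Reducing modulo 59: 408000 = 6915·59 + 15, so 4^86 ≡ 15.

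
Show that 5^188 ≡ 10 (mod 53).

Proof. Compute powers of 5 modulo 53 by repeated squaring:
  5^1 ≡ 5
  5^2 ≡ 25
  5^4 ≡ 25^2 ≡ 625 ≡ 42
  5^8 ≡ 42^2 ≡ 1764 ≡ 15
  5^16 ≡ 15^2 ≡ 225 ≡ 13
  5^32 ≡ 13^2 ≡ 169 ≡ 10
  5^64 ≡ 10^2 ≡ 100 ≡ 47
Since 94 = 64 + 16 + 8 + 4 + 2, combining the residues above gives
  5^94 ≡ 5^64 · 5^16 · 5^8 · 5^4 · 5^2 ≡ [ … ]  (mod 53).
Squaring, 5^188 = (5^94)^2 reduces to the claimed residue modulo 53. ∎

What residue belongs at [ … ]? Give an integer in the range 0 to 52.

5^64 · 5^16 · 5^8 · 5^4 · 5^2 ≡ 47 · 13 · 15 · 42 · 25 = 9623250.
9623250 mod 53 = 40, so 5^94 ≡ 40 (mod 53).

40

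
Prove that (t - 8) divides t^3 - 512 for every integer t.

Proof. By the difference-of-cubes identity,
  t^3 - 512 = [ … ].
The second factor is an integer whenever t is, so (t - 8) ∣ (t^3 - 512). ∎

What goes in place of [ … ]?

(t - 8)(t^2 + 8t + 64)

a^3 - b^3 = (a - b)(a^2 + ab + b^2). With a = t, b = 8:
t^3 - 512 = (t - 8)(t^2 + 8t + 64).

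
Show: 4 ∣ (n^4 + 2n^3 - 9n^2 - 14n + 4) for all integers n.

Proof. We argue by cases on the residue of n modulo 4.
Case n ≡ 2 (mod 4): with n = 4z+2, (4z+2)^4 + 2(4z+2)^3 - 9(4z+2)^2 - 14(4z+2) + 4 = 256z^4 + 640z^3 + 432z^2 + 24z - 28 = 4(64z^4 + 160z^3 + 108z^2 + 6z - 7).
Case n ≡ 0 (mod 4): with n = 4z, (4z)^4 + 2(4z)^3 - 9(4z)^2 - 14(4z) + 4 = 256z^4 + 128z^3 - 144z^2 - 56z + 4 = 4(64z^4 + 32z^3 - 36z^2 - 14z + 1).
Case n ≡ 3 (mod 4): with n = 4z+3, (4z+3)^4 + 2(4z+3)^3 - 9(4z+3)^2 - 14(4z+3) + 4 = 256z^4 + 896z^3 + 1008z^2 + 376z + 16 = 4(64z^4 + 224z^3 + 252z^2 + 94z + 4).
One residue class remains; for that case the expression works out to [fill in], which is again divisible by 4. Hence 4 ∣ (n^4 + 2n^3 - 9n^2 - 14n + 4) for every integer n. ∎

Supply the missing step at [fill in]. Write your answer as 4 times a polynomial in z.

4(64z^4 + 96z^3 + 12z^2 - 22z - 4)

Only n ≡ 1 (mod 4) is unaccounted for. Put n = 4z+1:
(4z+1)^4 + 2(4z+1)^3 - 9(4z+1)^2 - 14(4z+1) + 4 expands to 256z^4 + 384z^3 + 48z^2 - 88z - 16,
and factoring out 4 leaves 4(64z^4 + 96z^3 + 12z^2 - 22z - 4).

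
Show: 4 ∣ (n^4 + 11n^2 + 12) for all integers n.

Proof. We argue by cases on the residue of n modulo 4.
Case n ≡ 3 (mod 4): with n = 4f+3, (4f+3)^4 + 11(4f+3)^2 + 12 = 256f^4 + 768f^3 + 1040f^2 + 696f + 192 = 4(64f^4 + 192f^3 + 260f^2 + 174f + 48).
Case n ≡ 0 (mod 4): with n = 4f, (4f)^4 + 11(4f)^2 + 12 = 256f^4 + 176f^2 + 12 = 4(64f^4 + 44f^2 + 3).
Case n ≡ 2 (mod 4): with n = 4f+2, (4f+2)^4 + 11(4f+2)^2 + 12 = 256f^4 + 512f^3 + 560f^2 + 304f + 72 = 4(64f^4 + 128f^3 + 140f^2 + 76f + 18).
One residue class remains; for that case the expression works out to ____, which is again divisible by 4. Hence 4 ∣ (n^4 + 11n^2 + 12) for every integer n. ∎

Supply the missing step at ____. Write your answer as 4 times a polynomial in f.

Only n ≡ 1 (mod 4) is unaccounted for. Put n = 4f+1:
(4f+1)^4 + 11(4f+1)^2 + 12 expands to 256f^4 + 256f^3 + 272f^2 + 104f + 24,
and factoring out 4 leaves 4(64f^4 + 64f^3 + 68f^2 + 26f + 6).

4(64f^4 + 64f^3 + 68f^2 + 26f + 6)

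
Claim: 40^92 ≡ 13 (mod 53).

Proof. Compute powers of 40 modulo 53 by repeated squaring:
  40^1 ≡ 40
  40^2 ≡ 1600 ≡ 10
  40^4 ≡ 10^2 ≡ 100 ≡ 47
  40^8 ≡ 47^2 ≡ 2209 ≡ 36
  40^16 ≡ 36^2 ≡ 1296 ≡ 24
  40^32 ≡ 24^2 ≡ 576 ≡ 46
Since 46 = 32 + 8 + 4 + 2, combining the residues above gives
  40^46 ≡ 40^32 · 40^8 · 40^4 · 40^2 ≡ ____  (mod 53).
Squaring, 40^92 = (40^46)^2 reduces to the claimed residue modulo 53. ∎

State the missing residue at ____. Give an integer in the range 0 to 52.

15

40^32 · 40^8 · 40^4 · 40^2 ≡ 46 · 36 · 47 · 10 = 778320.
778320 mod 53 = 15, so 40^46 ≡ 15 (mod 53).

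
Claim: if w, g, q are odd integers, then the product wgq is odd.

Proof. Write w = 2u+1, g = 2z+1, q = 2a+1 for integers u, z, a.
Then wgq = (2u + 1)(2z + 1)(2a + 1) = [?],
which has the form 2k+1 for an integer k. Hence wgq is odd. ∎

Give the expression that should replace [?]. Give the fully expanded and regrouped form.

(2u + 1)(2z + 1)(2a + 1) = 8auz + 4au + 4az + 2a + 4uz + 2u + 2z + 1
= 2(4auz + 2au + 2az + a + 2uz + u + z) + 1.
Since 4auz + 2au + 2az + a + 2uz + u + z is an integer, the product is of the form 2k+1 for an integer k.

2(4auz + 2au + 2az + a + 2uz + u + z) + 1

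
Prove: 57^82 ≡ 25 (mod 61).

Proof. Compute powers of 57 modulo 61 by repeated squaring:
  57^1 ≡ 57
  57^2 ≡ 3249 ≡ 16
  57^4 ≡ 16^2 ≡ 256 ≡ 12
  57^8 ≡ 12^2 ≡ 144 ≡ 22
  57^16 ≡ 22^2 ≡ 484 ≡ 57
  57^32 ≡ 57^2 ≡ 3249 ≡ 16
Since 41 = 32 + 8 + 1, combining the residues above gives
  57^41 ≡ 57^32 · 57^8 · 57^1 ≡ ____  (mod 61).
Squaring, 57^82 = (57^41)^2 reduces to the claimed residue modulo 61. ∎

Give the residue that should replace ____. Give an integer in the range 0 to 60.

Multiply the listed residues: 16 · 22 · 57 = 352 → 20064.
Reducing modulo 61: 20064 = 328·61 + 56, so 57^41 ≡ 56.

56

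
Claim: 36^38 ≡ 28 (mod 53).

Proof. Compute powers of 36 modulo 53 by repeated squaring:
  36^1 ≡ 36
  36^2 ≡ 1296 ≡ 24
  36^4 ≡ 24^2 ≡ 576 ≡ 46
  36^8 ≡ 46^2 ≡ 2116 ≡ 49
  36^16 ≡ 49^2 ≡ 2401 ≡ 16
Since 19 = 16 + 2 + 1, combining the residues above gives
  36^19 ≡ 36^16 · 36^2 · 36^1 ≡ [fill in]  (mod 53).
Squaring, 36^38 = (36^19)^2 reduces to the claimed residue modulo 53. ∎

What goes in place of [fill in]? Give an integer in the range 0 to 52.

44

36^16 · 36^2 · 36^1 ≡ 16 · 24 · 36 = 13824.
13824 mod 53 = 44, so 36^19 ≡ 44 (mod 53).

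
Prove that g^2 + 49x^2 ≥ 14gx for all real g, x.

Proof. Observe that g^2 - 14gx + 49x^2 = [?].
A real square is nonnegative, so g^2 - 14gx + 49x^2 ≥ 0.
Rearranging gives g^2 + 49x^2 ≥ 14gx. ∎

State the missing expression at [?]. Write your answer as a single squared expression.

The leading and trailing coefficients are 1^2 and 7^2, and 14 = 2·1·7, so the trinomial is (g - 7x)^2.
Hence g^2 - 14gx + 49x^2 ≥ 0.

(g - 7x)^2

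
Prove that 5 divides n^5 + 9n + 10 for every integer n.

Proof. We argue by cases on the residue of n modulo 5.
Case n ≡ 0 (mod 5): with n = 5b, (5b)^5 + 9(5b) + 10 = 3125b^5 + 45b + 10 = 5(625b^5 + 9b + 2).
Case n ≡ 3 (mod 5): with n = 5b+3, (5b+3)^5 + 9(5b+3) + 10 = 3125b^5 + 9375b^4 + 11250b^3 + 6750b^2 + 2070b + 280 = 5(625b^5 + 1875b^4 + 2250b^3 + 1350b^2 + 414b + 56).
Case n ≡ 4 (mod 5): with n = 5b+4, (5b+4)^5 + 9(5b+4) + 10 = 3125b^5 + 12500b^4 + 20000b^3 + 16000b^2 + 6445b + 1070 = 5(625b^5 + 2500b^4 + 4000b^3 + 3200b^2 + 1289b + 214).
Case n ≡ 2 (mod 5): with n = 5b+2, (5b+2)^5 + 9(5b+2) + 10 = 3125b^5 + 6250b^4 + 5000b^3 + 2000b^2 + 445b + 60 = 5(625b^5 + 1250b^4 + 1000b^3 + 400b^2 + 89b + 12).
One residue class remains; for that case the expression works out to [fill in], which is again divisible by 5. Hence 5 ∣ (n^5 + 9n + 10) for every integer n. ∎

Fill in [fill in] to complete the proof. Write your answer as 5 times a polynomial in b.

The residues treated are {0, 3, 4, 2}, so the missing case is n ≡ 1 (mod 5); write n = 5b+1.
Then (5b+1)^5 + 9(5b+1) + 10 = 3125b^5 + 3125b^4 + 1250b^3 + 250b^2 + 70b + 20 = 5(625b^5 + 625b^4 + 250b^3 + 50b^2 + 14b + 4).

5(625b^5 + 625b^4 + 250b^3 + 50b^2 + 14b + 4)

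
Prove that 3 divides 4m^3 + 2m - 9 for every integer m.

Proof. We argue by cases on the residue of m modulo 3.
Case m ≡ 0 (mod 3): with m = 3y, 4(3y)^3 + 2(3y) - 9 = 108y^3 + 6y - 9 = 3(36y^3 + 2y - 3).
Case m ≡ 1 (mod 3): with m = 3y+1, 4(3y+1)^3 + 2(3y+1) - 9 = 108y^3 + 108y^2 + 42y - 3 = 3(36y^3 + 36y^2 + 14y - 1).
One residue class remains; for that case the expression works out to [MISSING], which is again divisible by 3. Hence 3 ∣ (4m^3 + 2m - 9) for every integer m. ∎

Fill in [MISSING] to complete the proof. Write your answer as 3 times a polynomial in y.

3(36y^3 + 72y^2 + 50y + 9)

Only m ≡ 2 (mod 3) is unaccounted for. Put m = 3y+2:
4(3y+2)^3 + 2(3y+2) - 9 expands to 108y^3 + 216y^2 + 150y + 27,
and factoring out 3 leaves 3(36y^3 + 72y^2 + 50y + 9).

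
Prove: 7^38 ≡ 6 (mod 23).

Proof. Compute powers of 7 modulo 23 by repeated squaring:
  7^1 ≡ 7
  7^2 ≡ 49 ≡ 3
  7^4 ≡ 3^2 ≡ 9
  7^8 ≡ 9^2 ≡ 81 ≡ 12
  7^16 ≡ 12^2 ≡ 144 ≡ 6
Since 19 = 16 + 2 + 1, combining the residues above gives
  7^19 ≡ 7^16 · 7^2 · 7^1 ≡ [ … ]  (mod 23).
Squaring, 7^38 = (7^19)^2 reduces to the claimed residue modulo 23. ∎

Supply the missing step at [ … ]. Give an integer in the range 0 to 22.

11

7^16 · 7^2 · 7^1 ≡ 6 · 3 · 7 = 126.
126 mod 23 = 11, so 7^19 ≡ 11 (mod 23).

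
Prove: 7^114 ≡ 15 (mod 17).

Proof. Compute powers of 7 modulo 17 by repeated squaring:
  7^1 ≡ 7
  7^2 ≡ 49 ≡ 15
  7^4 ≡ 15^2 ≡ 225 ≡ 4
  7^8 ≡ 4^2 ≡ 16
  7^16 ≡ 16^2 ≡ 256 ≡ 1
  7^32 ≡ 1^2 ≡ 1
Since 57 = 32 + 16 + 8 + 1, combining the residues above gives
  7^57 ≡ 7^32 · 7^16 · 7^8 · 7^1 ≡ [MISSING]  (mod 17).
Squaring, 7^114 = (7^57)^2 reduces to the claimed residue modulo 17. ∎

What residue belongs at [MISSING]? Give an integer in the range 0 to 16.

7^32 · 7^16 · 7^8 · 7^1 ≡ 1 · 1 · 16 · 7 = 112.
112 mod 17 = 10, so 7^57 ≡ 10 (mod 17).

10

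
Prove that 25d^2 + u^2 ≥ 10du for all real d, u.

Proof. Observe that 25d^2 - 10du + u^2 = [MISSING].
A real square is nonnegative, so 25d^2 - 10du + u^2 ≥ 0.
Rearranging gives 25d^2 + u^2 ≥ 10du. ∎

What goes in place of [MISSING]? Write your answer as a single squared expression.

The leading and trailing coefficients are 5^2 and 1^2, and 10 = 2·5·1, so the trinomial is (5d - u)^2.
Hence 25d^2 - 10du + u^2 ≥ 0.

(5d - u)^2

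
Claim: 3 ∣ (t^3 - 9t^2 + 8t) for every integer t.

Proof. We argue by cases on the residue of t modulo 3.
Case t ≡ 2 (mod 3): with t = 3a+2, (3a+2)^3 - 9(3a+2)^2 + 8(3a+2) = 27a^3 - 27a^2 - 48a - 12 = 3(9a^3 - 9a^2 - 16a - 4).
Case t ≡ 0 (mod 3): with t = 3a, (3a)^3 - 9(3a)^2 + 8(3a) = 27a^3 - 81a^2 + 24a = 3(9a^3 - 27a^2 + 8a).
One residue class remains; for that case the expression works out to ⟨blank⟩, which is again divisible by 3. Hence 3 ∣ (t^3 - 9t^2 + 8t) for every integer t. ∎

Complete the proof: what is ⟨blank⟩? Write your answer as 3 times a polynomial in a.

Only t ≡ 1 (mod 3) is unaccounted for. Put t = 3a+1:
(3a+1)^3 - 9(3a+1)^2 + 8(3a+1) expands to 27a^3 - 54a^2 - 21a,
and factoring out 3 leaves 3(9a^3 - 18a^2 - 7a).

3(9a^3 - 18a^2 - 7a)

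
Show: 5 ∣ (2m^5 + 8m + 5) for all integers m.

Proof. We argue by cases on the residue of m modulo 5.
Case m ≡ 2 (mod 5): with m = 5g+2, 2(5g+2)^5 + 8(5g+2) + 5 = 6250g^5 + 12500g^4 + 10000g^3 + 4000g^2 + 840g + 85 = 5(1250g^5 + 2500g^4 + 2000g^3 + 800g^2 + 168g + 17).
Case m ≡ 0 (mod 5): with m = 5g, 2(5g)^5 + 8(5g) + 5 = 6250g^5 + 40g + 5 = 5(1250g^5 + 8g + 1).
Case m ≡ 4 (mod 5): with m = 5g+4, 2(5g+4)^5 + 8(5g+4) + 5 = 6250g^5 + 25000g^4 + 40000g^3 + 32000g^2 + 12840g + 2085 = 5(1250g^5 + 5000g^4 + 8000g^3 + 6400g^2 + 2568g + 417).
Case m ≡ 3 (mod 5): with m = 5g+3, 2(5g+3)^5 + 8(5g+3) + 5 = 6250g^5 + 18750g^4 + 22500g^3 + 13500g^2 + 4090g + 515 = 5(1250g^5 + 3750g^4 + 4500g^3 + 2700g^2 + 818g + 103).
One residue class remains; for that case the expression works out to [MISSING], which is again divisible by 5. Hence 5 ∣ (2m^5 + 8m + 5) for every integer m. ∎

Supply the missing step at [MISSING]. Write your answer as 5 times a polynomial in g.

The residues treated are {2, 0, 4, 3}, so the missing case is m ≡ 1 (mod 5); write m = 5g+1.
Then 2(5g+1)^5 + 8(5g+1) + 5 = 6250g^5 + 6250g^4 + 2500g^3 + 500g^2 + 90g + 15 = 5(1250g^5 + 1250g^4 + 500g^3 + 100g^2 + 18g + 3).

5(1250g^5 + 1250g^4 + 500g^3 + 100g^2 + 18g + 3)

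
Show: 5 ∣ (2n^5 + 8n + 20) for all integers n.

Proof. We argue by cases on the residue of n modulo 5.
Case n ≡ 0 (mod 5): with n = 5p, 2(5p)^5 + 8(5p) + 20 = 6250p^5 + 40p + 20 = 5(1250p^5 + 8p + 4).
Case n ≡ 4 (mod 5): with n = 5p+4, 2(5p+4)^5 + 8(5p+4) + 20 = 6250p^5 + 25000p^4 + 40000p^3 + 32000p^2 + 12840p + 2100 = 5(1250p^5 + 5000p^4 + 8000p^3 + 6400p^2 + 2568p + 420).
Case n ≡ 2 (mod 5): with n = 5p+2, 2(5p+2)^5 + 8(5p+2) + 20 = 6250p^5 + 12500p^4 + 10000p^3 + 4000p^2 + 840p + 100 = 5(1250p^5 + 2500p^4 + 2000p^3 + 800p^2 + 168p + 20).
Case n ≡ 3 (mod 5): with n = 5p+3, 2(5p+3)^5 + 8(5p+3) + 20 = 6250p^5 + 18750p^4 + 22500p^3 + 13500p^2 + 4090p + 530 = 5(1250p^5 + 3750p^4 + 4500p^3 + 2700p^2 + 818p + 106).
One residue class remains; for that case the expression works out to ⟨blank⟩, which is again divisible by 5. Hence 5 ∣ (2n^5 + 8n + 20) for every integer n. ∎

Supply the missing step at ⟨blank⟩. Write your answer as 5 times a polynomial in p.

The residues treated are {0, 4, 2, 3}, so the missing case is n ≡ 1 (mod 5); write n = 5p+1.
Then 2(5p+1)^5 + 8(5p+1) + 20 = 6250p^5 + 6250p^4 + 2500p^3 + 500p^2 + 90p + 30 = 5(1250p^5 + 1250p^4 + 500p^3 + 100p^2 + 18p + 6).

5(1250p^5 + 1250p^4 + 500p^3 + 100p^2 + 18p + 6)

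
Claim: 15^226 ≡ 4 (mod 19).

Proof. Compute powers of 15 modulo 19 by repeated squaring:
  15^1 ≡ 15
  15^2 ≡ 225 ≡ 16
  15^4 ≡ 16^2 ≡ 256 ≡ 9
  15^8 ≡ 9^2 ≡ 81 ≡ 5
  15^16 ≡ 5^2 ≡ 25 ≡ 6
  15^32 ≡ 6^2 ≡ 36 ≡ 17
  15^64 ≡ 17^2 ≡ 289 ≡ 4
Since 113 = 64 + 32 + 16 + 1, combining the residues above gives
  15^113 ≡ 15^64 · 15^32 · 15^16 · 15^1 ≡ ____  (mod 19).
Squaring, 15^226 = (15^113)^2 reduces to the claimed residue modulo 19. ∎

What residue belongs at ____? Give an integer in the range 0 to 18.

Multiply the listed residues: 4 · 17 · 6 · 15 = 68 → 408 → 6120.
Reducing modulo 19: 6120 = 322·19 + 2, so 15^113 ≡ 2.

2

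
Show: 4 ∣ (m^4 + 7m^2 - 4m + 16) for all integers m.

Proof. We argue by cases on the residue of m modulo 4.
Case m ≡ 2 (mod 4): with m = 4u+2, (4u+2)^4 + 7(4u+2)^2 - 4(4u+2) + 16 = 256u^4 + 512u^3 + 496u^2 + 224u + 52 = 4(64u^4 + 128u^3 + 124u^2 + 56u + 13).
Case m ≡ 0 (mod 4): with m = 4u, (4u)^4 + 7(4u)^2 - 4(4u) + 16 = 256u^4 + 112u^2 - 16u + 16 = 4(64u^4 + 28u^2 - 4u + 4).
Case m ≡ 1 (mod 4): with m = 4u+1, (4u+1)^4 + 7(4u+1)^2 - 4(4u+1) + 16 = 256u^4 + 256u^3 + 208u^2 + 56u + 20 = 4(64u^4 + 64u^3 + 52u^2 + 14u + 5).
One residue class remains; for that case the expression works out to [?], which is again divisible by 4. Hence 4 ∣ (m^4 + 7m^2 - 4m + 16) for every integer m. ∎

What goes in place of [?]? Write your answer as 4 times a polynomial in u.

The residues treated are {2, 0, 1}, so the missing case is m ≡ 3 (mod 4); write m = 4u+3.
Then (4u+3)^4 + 7(4u+3)^2 - 4(4u+3) + 16 = 256u^4 + 768u^3 + 976u^2 + 584u + 148 = 4(64u^4 + 192u^3 + 244u^2 + 146u + 37).

4(64u^4 + 192u^3 + 244u^2 + 146u + 37)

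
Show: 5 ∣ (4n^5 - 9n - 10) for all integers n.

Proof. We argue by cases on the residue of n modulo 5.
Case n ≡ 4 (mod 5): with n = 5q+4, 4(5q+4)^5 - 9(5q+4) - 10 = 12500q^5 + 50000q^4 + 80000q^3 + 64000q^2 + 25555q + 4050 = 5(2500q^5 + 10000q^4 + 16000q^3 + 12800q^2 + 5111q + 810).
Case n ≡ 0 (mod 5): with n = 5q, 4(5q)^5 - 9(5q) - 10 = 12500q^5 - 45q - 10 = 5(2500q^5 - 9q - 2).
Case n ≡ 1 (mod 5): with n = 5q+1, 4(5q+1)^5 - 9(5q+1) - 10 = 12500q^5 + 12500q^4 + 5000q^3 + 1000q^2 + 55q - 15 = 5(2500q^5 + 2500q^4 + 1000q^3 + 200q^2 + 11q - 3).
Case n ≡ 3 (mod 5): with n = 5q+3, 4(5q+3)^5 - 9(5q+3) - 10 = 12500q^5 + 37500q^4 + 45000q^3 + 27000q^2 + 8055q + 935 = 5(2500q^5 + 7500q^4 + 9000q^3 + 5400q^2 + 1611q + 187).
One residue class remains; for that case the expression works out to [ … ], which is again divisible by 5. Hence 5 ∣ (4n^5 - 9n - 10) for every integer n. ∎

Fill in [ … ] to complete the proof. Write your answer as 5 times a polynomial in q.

5(2500q^5 + 5000q^4 + 4000q^3 + 1600q^2 + 311q + 20)

The residues treated are {4, 0, 1, 3}, so the missing case is n ≡ 2 (mod 5); write n = 5q+2.
Then 4(5q+2)^5 - 9(5q+2) - 10 = 12500q^5 + 25000q^4 + 20000q^3 + 8000q^2 + 1555q + 100 = 5(2500q^5 + 5000q^4 + 4000q^3 + 1600q^2 + 311q + 20).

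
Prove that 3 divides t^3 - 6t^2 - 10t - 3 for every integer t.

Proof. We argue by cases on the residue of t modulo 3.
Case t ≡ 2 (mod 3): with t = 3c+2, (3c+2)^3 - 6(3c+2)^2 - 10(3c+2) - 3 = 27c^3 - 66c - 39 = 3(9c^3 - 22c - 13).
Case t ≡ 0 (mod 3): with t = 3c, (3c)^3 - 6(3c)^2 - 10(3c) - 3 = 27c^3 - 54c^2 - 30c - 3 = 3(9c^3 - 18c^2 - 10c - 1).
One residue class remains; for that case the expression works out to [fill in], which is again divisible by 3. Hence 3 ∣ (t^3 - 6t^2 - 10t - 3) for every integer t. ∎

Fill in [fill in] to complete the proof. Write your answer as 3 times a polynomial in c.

3(9c^3 - 9c^2 - 19c - 6)

The residues treated are {2, 0}, so the missing case is t ≡ 1 (mod 3); write t = 3c+1.
Then (3c+1)^3 - 6(3c+1)^2 - 10(3c+1) - 3 = 27c^3 - 27c^2 - 57c - 18 = 3(9c^3 - 9c^2 - 19c - 6).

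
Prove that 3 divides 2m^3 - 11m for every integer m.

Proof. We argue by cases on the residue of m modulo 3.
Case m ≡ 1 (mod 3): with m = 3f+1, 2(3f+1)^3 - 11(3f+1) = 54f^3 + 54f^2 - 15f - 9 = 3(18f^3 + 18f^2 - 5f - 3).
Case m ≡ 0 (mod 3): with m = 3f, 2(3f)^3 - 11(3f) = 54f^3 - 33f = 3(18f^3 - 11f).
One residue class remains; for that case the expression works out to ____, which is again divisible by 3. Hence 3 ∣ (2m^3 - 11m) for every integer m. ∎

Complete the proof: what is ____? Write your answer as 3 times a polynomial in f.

3(18f^3 + 36f^2 + 13f - 2)

Only m ≡ 2 (mod 3) is unaccounted for. Put m = 3f+2:
2(3f+2)^3 - 11(3f+2) expands to 54f^3 + 108f^2 + 39f - 6,
and factoring out 3 leaves 3(18f^3 + 36f^2 + 13f - 2).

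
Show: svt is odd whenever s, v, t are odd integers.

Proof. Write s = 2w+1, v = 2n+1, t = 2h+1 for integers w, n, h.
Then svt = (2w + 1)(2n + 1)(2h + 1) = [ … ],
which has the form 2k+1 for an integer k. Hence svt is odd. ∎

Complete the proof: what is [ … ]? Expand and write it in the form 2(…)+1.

2(4hnw + 2hn + 2hw + h + 2nw + n + w) + 1

(2w + 1)(2n + 1)(2h + 1) = 8hnw + 4hn + 4hw + 2h + 4nw + 2n + 2w + 1
= 2(4hnw + 2hn + 2hw + h + 2nw + n + w) + 1.
Since 4hnw + 2hn + 2hw + h + 2nw + n + w is an integer, the product is of the form 2k+1 for an integer k.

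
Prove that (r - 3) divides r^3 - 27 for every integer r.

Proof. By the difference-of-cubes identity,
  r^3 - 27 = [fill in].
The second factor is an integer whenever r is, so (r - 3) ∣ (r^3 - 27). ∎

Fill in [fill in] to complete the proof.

Polynomial division of r^3 - 27 by r - 3 leaves remainder 0 and quotient r^2 + 3r + 9.
Hence r^3 - 27 = (r - 3)(r^2 + 3r + 9).

(r - 3)(r^2 + 3r + 9)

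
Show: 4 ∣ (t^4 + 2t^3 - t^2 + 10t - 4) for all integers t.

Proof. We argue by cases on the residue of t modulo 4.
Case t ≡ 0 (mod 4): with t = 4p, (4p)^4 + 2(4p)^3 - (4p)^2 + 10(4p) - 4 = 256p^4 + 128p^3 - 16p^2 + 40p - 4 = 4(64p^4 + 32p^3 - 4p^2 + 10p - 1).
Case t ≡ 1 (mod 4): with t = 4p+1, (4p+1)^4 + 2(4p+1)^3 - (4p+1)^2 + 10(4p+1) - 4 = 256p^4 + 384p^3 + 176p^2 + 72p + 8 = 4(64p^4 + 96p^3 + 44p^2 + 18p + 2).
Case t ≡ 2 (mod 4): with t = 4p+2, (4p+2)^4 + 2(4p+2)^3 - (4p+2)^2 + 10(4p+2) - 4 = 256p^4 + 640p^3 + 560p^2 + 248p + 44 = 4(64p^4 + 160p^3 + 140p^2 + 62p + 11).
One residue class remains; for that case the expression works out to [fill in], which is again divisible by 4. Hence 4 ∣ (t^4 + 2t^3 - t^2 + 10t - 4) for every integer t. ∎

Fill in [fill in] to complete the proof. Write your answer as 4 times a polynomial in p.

Only t ≡ 3 (mod 4) is unaccounted for. Put t = 4p+3:
(4p+3)^4 + 2(4p+3)^3 - (4p+3)^2 + 10(4p+3) - 4 expands to 256p^4 + 896p^3 + 1136p^2 + 664p + 152,
and factoring out 4 leaves 4(64p^4 + 224p^3 + 284p^2 + 166p + 38).

4(64p^4 + 224p^3 + 284p^2 + 166p + 38)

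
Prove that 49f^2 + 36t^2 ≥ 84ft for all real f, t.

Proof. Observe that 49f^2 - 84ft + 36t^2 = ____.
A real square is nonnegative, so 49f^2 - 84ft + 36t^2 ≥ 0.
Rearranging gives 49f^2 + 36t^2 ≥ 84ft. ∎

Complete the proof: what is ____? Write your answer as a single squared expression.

49f^2 - 84ft + 36t^2 is a perfect-square trinomial: the outer terms are (7f)^2 and (6t)^2, and the cross term is -2·7f·6t.
So 49f^2 - 84ft + 36t^2 = (7f - 6t)^2 ≥ 0.

(7f - 6t)^2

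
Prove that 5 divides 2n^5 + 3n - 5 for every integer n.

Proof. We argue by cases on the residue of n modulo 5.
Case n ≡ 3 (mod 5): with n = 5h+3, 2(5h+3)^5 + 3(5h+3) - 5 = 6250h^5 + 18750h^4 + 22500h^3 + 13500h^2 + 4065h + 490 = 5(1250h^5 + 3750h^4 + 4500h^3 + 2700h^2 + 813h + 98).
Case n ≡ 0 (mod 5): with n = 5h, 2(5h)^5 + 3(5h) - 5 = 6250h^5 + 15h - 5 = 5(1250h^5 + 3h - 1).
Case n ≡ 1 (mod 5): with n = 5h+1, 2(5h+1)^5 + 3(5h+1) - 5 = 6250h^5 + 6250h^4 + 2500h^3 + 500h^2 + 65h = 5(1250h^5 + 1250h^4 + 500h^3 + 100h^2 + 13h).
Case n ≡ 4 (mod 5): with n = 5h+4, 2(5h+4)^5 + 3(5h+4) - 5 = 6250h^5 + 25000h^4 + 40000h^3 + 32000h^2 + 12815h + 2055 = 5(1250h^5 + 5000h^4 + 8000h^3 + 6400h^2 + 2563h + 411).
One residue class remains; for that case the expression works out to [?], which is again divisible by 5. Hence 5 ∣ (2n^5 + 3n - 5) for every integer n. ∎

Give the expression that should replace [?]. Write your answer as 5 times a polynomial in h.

Only n ≡ 2 (mod 5) is unaccounted for. Put n = 5h+2:
2(5h+2)^5 + 3(5h+2) - 5 expands to 6250h^5 + 12500h^4 + 10000h^3 + 4000h^2 + 815h + 65,
and factoring out 5 leaves 5(1250h^5 + 2500h^4 + 2000h^3 + 800h^2 + 163h + 13).

5(1250h^5 + 2500h^4 + 2000h^3 + 800h^2 + 163h + 13)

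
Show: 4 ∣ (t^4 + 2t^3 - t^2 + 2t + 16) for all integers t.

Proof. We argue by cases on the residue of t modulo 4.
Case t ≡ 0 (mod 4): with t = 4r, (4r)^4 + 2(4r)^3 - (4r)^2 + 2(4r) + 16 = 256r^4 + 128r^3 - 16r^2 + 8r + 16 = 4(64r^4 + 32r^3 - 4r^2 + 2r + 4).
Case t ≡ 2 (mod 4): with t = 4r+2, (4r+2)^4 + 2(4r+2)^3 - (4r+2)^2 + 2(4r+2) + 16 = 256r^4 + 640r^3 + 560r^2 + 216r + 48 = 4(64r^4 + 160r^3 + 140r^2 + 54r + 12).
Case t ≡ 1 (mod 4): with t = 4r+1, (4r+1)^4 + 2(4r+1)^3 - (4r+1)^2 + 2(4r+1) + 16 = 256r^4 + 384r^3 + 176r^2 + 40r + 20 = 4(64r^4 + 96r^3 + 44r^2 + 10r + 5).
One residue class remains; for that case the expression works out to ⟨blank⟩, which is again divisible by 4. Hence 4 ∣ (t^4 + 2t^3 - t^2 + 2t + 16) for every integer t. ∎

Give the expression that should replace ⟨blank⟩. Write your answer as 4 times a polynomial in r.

Only t ≡ 3 (mod 4) is unaccounted for. Put t = 4r+3:
(4r+3)^4 + 2(4r+3)^3 - (4r+3)^2 + 2(4r+3) + 16 expands to 256r^4 + 896r^3 + 1136r^2 + 632r + 148,
and factoring out 4 leaves 4(64r^4 + 224r^3 + 284r^2 + 158r + 37).

4(64r^4 + 224r^3 + 284r^2 + 158r + 37)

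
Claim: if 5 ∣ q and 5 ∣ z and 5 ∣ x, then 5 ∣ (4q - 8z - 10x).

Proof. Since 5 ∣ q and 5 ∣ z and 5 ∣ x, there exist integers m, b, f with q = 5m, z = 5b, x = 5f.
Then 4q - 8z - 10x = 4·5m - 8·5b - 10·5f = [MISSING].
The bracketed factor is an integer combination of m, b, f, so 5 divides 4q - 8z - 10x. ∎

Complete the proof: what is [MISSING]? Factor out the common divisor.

Each term has a factor of 5: 4·5m - 8·5b - 10·5f = 5·(-8b - 10f + 4m).
Since -8b - 10f + 4m is an integer, 5 ∣ (4q - 8z - 10x).

5(-8b - 10f + 4m)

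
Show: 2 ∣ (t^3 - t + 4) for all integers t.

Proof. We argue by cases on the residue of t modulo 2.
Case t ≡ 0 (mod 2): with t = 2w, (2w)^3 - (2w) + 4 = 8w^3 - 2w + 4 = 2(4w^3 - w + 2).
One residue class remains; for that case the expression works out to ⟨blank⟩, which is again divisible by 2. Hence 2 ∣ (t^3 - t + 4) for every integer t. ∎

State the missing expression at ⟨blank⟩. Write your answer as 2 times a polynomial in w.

Only t ≡ 1 (mod 2) is unaccounted for. Put t = 2w+1:
(2w+1)^3 - (2w+1) + 4 expands to 8w^3 + 12w^2 + 4w + 4,
and factoring out 2 leaves 2(4w^3 + 6w^2 + 2w + 2).

2(4w^3 + 6w^2 + 2w + 2)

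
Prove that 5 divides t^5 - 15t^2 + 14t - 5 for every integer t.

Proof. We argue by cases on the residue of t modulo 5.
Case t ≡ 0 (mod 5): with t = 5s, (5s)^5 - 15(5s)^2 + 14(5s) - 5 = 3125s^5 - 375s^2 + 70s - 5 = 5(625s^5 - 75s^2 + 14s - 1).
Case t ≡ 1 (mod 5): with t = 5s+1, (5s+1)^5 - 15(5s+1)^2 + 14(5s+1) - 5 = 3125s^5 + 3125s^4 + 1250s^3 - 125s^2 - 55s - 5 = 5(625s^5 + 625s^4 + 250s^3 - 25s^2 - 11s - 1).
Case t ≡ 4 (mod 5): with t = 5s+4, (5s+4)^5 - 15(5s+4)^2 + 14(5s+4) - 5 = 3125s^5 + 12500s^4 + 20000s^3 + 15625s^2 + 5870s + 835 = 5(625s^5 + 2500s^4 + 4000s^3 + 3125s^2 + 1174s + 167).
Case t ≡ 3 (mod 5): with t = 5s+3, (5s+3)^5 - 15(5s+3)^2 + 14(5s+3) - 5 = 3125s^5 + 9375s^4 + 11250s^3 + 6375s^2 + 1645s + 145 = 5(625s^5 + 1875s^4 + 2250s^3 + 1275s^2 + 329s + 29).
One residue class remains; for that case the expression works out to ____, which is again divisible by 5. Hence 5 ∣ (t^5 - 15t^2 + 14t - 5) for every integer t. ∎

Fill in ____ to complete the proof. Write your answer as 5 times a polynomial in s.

5(625s^5 + 1250s^4 + 1000s^3 + 325s^2 + 34s - 1)

The residues treated are {0, 1, 4, 3}, so the missing case is t ≡ 2 (mod 5); write t = 5s+2.
Then (5s+2)^5 - 15(5s+2)^2 + 14(5s+2) - 5 = 3125s^5 + 6250s^4 + 5000s^3 + 1625s^2 + 170s - 5 = 5(625s^5 + 1250s^4 + 1000s^3 + 325s^2 + 34s - 1).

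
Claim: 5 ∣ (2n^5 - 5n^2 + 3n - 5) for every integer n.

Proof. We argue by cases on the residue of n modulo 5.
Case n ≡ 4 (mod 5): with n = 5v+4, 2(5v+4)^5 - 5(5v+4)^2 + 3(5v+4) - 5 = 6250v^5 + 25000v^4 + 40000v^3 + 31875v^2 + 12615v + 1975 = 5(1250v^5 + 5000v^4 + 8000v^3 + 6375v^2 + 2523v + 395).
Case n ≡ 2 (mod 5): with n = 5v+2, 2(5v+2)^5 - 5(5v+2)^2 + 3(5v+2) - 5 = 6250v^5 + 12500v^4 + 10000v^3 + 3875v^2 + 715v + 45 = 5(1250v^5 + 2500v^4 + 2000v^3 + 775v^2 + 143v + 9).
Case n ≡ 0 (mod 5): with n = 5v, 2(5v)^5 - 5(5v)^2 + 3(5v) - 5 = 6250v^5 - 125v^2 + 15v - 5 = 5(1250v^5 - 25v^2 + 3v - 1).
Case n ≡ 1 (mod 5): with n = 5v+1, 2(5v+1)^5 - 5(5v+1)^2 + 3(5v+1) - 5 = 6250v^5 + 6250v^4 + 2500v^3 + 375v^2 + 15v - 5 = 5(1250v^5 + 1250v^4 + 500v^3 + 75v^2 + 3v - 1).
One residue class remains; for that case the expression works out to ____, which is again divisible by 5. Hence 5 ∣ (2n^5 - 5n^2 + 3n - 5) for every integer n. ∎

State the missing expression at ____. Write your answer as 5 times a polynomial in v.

The residues treated are {4, 2, 0, 1}, so the missing case is n ≡ 3 (mod 5); write n = 5v+3.
Then 2(5v+3)^5 - 5(5v+3)^2 + 3(5v+3) - 5 = 6250v^5 + 18750v^4 + 22500v^3 + 13375v^2 + 3915v + 445 = 5(1250v^5 + 3750v^4 + 4500v^3 + 2675v^2 + 783v + 89).

5(1250v^5 + 3750v^4 + 4500v^3 + 2675v^2 + 783v + 89)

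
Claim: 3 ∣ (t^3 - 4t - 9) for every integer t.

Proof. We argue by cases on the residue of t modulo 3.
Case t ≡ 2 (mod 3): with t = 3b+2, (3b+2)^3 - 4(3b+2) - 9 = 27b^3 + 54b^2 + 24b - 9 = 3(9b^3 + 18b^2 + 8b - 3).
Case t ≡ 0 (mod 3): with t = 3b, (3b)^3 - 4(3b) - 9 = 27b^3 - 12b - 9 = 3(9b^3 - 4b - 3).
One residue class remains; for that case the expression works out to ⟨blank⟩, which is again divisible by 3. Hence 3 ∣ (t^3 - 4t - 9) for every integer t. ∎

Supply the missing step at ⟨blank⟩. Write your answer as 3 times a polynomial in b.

3(9b^3 + 9b^2 - b - 4)

The residues treated are {2, 0}, so the missing case is t ≡ 1 (mod 3); write t = 3b+1.
Then (3b+1)^3 - 4(3b+1) - 9 = 27b^3 + 27b^2 - 3b - 12 = 3(9b^3 + 9b^2 - b - 4).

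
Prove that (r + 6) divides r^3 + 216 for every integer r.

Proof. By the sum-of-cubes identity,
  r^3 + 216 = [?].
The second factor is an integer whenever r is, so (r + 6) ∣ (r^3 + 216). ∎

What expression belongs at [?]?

(r + 6)(r^2 - 6r + 36)

a^3 + b^3 = (a + b)(a^2 - ab + b^2). With a = r, b = 6:
r^3 + 216 = (r + 6)(r^2 - 6r + 36).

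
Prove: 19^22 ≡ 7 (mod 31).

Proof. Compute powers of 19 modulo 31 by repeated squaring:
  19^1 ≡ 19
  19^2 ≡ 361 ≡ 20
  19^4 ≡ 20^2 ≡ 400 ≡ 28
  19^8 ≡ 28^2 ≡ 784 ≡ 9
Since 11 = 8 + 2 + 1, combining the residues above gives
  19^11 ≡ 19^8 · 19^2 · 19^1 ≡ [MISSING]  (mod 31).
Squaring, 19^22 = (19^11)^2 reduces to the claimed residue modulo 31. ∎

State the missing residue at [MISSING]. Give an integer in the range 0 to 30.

10

19^8 · 19^2 · 19^1 ≡ 9 · 20 · 19 = 3420.
3420 mod 31 = 10, so 19^11 ≡ 10 (mod 31).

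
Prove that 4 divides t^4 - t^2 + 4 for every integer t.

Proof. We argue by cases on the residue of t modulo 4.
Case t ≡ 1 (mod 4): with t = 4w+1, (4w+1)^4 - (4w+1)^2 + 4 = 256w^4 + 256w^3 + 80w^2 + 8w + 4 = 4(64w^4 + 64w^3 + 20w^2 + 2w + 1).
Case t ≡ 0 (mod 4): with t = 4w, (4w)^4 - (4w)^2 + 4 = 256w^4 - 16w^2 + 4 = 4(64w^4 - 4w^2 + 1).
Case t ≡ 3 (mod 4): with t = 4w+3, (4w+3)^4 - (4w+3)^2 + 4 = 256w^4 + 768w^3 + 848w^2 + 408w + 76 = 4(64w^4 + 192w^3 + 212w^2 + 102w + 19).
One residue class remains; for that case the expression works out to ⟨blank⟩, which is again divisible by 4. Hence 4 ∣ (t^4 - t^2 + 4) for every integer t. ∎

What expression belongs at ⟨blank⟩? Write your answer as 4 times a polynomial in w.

4(64w^4 + 128w^3 + 92w^2 + 28w + 4)

The residues treated are {1, 0, 3}, so the missing case is t ≡ 2 (mod 4); write t = 4w+2.
Then (4w+2)^4 - (4w+2)^2 + 4 = 256w^4 + 512w^3 + 368w^2 + 112w + 16 = 4(64w^4 + 128w^3 + 92w^2 + 28w + 4).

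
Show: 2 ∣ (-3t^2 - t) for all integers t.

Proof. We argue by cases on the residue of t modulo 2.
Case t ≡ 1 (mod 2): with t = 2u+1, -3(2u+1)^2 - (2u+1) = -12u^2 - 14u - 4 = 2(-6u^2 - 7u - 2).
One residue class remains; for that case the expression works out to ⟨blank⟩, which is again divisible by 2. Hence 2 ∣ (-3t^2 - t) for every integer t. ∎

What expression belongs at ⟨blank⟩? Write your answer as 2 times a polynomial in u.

2(-6u^2 - u)

The residues treated are {1}, so the missing case is t ≡ 0 (mod 2); write t = 2u.
Then -3(2u)^2 - (2u) = -12u^2 - 2u = 2(-6u^2 - u).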